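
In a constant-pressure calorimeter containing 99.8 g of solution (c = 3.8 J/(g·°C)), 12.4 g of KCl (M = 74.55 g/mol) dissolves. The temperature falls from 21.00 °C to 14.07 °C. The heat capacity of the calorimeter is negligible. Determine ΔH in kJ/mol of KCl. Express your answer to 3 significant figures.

|ΔT| = |14.07 − 21.00| = 6.93 °C
|q_surr| = (99.8 × 3.8) × 6.93 = 379.24 × 6.93 = 2628 J
n(KCl) = 12.4 / 74.55 = 0.1663 mol
Temperature fell, so q_rxn = +|q_surr| = 2.628 kJ
ΔH = q_rxn / n = 15.80 kJ/mol

ΔH = 15.8 kJ/mol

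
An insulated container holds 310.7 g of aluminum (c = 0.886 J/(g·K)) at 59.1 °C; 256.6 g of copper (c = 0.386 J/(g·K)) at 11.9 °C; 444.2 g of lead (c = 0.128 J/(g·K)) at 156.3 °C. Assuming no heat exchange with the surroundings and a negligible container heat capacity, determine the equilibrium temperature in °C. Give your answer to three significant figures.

T_f = 61.1 °C

Σ mᵢcᵢ(T − Tᵢ) = 0  ⇒  T = Σ mᵢcᵢTᵢ / Σ mᵢcᵢ
Σ mᵢcᵢ = 310.7×0.886 + 256.6×0.386 + 444.2×0.128 = 431.1854
Σ mᵢcᵢTᵢ = 275.2802×59.1 + 99.0476×11.9 + 56.8576×156.3 = 26335
T = 26335 / 431.1854 = 61.08 °C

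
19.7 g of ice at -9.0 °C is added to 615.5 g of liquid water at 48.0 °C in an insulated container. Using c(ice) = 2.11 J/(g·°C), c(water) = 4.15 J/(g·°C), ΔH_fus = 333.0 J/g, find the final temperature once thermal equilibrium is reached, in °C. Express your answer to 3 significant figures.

Heat to bring ice to 0 °C and melt it: q₁ = 19.7×2.11×9.0 + 19.7×333.0 = 6934.2 J
Heat the water can supply cooling to 0 °C: 615.5×4.15×48.0 = 122608 J > q₁, so all ice melts.
Energy balance: 615.5×4.15×(48.0 − T) = 6934.2 + 19.7×4.15×(T − 0)
2554.325(48.0 − T) = 6934.2 + 81.755 T
122608 − 6934.2 = 2636.080 T
T = 115673.8 / 2636.080 = 43.88 °C

T_f = 43.9 °C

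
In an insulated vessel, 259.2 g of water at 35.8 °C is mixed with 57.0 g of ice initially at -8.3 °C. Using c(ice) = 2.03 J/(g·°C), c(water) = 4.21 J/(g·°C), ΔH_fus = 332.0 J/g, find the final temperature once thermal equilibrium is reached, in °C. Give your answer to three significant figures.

Heat to bring ice to 0 °C and melt it: q₁ = 57.0×2.03×8.3 + 57.0×332.0 = 19884 J
Heat the water can supply cooling to 0 °C: 259.2×4.21×35.8 = 39066.1 J > q₁, so all ice melts.
Energy balance: 259.2×4.21×(35.8 − T) = 19884 + 57.0×4.21×(T − 0)
1091.232(35.8 − T) = 19884 + 239.97 T
39066.1 − 19884 = 1331.202 T
T = 19182.1 / 1331.202 = 14.41 °C

T_f = 14.4 °C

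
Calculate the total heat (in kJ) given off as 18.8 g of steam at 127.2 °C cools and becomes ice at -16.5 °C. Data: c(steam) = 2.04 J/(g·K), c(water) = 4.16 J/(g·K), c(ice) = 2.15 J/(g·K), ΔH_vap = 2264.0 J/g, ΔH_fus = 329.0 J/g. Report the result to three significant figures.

q = 58.3 kJ

q1 (cool steam 127.2→100 °C): 18.8 × 2.04 × 27.2 = 1043 J
q2 (condense at 100 °C): 18.8 × 2264.0 = 42563 J
q3 (cool water 100→0 °C): 18.8 × 4.16 × 100.0 = 7821 J
q4 (freeze at 0 °C): 18.8 × 329.0 = 6185 J
q5 (cool ice 0→-16.5 °C): 18.8 × 2.15 × 16.5 = 667 J
Total: 1043 + 42563 + 7821 + 6185 + 667 = 58279 J = 58.3 kJ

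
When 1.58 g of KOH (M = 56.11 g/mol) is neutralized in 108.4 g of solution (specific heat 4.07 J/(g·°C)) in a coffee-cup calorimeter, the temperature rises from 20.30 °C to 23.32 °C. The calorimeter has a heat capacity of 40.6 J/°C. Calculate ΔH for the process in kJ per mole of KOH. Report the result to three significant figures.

|ΔT| = |23.32 − 20.30| = 3.02 °C
|q_surr| = (108.4 × 4.07 + 40.6) × 3.02 = 481.788 × 3.02 = 1455 J
n(KOH) = 1.58 / 56.11 = 0.02816 mol
Temperature rose, so q_rxn = −|q_surr| = -1.455 kJ
ΔH = q_rxn / n = -51.67 kJ/mol

ΔH = -51.7 kJ/mol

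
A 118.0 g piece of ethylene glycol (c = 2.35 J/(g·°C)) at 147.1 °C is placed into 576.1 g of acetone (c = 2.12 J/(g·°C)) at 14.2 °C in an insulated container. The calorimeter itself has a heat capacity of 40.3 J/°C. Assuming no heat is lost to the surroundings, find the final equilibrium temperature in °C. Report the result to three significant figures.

T_f = 38.1 °C

Heat lost by ethylene glycol = heat gained by acetone + calorimeter.
(118.0)(2.35)(147.1 − T) = [(576.1)(2.12) + 40.3](T − 14.2)
277.3 (147.1 − T) = 1261.632 (T − 14.2)
40791 − 277.3 T = 1261.632 T − 17915
58706 = 1538.932 T
T = 38.147 °C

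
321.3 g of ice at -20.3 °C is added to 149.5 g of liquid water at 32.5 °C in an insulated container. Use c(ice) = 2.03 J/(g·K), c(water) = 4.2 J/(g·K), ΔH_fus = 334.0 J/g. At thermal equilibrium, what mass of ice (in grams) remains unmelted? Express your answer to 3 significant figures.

Heat to warm all ice to 0 °C: 321.3×2.03×20.3 = 13240 J
Heat released by water cooling to 0 °C: 149.5×4.2×32.5 = 20407 J
20407 J < 13240 + 321.3×334.0 = 120554.2 J, so not all ice melts; final T = 0 °C.
Heat left for melting: 20407 − 13240 = 7167 J
Mass melted = 7167 / 334.0 = 21.46 g
Ice remaining = 321.3 − 21.46 = 299.84 g

m_ice remaining = 300 g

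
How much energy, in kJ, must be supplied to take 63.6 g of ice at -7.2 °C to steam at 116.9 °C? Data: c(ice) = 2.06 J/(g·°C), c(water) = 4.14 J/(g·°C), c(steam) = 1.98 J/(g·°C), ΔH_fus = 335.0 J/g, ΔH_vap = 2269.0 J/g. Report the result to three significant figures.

q1 (heat ice -7.2→0.0 °C): 63.6 × 2.06 × 7.2 = 943 J
q2 (melt at 0 °C): 63.6 × 335.0 = 21306 J
q3 (heat water 0.0→100.0 °C): 63.6 × 4.14 × 100.0 = 26330 J
q4 (vaporize at 100 °C): 63.6 × 2269.0 = 144308 J
q5 (heat steam 100.0→116.9 °C): 63.6 × 1.98 × 16.9 = 2128 J
Total: 943 + 21306 + 26330 + 144308 + 2128 = 195015 J = 195 kJ

q = 195 kJ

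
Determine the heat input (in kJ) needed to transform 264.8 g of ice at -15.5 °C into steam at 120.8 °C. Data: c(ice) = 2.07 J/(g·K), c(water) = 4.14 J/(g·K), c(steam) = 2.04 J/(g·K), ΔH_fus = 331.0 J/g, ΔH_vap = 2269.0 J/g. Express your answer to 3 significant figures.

q = 818 kJ

q1 (heat ice -15.5→0.0 °C): 264.8 × 2.07 × 15.5 = 8496 J
q2 (melt at 0 °C): 264.8 × 331.0 = 87649 J
q3 (heat water 0.0→100.0 °C): 264.8 × 4.14 × 100.0 = 109627 J
q4 (vaporize at 100 °C): 264.8 × 2269.0 = 600831 J
q5 (heat steam 100.0→120.8 °C): 264.8 × 2.04 × 20.8 = 11236 J
Total: 8496 + 87649 + 109627 + 600831 + 11236 = 817839 J = 818 kJ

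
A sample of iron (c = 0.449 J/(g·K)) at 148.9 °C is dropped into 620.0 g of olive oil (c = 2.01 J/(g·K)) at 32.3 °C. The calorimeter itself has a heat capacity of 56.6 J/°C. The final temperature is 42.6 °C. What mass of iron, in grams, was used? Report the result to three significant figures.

m = 281 g

q_gained = (620.0 × 2.01 + 56.6) × (42.6 − 32.3) = 13420 J
q_lost = m × 0.449 × (148.9 − 42.6) = 47.7287 m
m = 13420 / 47.7287 = 281 g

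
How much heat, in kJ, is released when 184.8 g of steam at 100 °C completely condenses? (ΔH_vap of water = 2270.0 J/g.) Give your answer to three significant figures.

q = m × ΔH_vap = 184.8 × 2270.0 = 419496 J = 419 kJ

q = 419 kJ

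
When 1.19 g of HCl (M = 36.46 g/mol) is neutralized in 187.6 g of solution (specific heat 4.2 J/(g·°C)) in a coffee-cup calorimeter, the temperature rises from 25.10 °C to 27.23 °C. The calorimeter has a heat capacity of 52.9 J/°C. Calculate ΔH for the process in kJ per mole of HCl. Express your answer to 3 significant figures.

ΔH = -54.9 kJ/mol

|ΔT| = |27.23 − 25.10| = 2.13 °C
|q_surr| = (187.6 × 4.2 + 52.9) × 2.13 = 840.82 × 2.13 = 1791 J
n(HCl) = 1.19 / 36.46 = 0.03264 mol
Temperature rose, so q_rxn = −|q_surr| = -1.791 kJ
ΔH = q_rxn / n = -54.87 kJ/mol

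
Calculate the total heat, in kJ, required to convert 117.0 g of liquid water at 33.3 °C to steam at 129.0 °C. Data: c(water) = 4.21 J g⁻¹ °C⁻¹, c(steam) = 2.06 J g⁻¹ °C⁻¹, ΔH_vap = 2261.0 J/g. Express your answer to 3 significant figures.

q = 304 kJ

q1 (heat water 33.3→100.0 °C): 117.0 × 4.21 × 66.7 = 32854 J
q2 (vaporize at 100 °C): 117.0 × 2261.0 = 264537 J
q3 (heat steam 100.0→129.0 °C): 117.0 × 2.06 × 29.0 = 6990 J
Total: 32854 + 264537 + 6990 = 304381 J = 304 kJ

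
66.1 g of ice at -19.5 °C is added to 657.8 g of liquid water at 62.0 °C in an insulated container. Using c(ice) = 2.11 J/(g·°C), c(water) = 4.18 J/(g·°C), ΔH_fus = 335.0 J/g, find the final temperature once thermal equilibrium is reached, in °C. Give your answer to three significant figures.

Heat to bring ice to 0 °C and melt it: q₁ = 66.1×2.11×19.5 + 66.1×335.0 = 24863 J
Heat the water can supply cooling to 0 °C: 657.8×4.18×62.0 = 170475 J > q₁, so all ice melts.
Energy balance: 657.8×4.18×(62.0 − T) = 24863 + 66.1×4.18×(T − 0)
2749.604(62.0 − T) = 24863 + 276.298 T
170475 − 24863 = 3025.902 T
T = 145612 / 3025.902 = 48.12 °C

T_f = 48.1 °C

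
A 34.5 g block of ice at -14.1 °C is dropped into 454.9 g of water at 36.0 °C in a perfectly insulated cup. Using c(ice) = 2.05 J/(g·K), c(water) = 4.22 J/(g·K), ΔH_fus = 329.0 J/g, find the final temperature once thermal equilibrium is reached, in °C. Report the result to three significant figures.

Heat to bring ice to 0 °C and melt it: q₁ = 34.5×2.05×14.1 + 34.5×329.0 = 12348 J
Heat the water can supply cooling to 0 °C: 454.9×4.22×36.0 = 69108.4 J > q₁, so all ice melts.
Energy balance: 454.9×4.22×(36.0 − T) = 12348 + 34.5×4.22×(T − 0)
1919.678(36.0 − T) = 12348 + 145.59 T
69108.4 − 12348 = 2065.268 T
T = 56760.4 / 2065.268 = 27.48 °C

T_f = 27.5 °C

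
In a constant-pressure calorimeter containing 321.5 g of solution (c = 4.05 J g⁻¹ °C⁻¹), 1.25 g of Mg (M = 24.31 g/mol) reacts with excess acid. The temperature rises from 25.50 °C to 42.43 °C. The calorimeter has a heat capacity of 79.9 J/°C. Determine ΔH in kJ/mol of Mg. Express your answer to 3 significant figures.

|ΔT| = |42.43 − 25.50| = 16.93 °C
|q_surr| = (321.5 × 4.05 + 79.9) × 16.93 = 1381.975 × 16.93 = 23400 J
n(Mg) = 1.25 / 24.31 = 0.05142 mol
Temperature rose, so q_rxn = −|q_surr| = -23.40 kJ
ΔH = q_rxn / n = -455.1 kJ/mol

ΔH = -455 kJ/mol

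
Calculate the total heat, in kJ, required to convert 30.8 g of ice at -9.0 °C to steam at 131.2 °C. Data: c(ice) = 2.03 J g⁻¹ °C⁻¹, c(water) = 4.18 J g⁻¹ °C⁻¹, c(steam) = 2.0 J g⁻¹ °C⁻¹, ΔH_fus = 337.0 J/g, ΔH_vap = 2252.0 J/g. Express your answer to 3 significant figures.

q = 95.1 kJ

q1 (heat ice -9.0→0.0 °C): 30.8 × 2.03 × 9.0 = 563 J
q2 (melt at 0 °C): 30.8 × 337.0 = 10380 J
q3 (heat water 0.0→100.0 °C): 30.8 × 4.18 × 100.0 = 12874 J
q4 (vaporize at 100 °C): 30.8 × 2252.0 = 69362 J
q5 (heat steam 100.0→131.2 °C): 30.8 × 2.0 × 31.2 = 1922 J
Total: 563 + 10380 + 12874 + 69362 + 1922 = 95101 J = 95.1 kJ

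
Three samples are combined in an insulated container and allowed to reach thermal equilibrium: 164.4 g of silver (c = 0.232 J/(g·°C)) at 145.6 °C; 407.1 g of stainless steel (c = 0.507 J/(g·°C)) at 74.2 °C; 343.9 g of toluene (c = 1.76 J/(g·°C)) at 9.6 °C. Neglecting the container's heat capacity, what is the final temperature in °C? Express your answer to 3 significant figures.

Σ mᵢcᵢ(T − Tᵢ) = 0  ⇒  T = Σ mᵢcᵢTᵢ / Σ mᵢcᵢ
Σ mᵢcᵢ = 164.4×0.232 + 407.1×0.507 + 343.9×1.76 = 849.8045
Σ mᵢcᵢTᵢ = 38.1408×145.6 + 206.3997×74.2 + 605.264×9.6 = 26679
T = 26679 / 849.8045 = 31.39 °C

T_f = 31.4 °C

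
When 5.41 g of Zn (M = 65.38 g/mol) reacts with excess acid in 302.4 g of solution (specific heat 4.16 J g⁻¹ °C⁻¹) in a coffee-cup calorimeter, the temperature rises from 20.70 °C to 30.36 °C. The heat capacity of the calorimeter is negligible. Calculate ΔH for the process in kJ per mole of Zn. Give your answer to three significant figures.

|ΔT| = |30.36 − 20.70| = 9.66 °C
|q_surr| = (302.4 × 4.16) × 9.66 = 1257.984 × 9.66 = 12150 J
n(Zn) = 5.41 / 65.38 = 0.08275 mol
Temperature rose, so q_rxn = −|q_surr| = -12.15 kJ
ΔH = q_rxn / n = -146.8 kJ/mol

ΔH = -147 kJ/mol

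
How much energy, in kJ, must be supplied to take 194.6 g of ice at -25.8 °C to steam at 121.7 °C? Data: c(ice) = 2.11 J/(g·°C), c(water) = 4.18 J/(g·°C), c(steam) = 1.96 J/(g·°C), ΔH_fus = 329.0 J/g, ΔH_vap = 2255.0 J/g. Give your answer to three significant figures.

q = 603 kJ

q1 (heat ice -25.8→0.0 °C): 194.6 × 2.11 × 25.8 = 10594 J
q2 (melt at 0 °C): 194.6 × 329.0 = 64023 J
q3 (heat water 0.0→100.0 °C): 194.6 × 4.18 × 100.0 = 81343 J
q4 (vaporize at 100 °C): 194.6 × 2255.0 = 438823 J
q5 (heat steam 100.0→121.7 °C): 194.6 × 1.96 × 21.7 = 8277 J
Total: 10594 + 64023 + 81343 + 438823 + 8277 = 603060 J = 603 kJ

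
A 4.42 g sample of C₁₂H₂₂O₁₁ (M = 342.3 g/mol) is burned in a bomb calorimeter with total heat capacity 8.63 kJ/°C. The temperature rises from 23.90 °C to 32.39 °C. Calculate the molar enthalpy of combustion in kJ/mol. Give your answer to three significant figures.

ΔH = -5670 kJ/mol

ΔT = 32.39 − 23.90 = 8.49 °C
q_cal = C_cal × ΔT = 8.63 × 8.49 = 73.2687 kJ
n = 4.42 / 342.3 = 0.012913 mol
q_rxn = −q_cal = -73.2687 kJ
ΔH = -73.2687 / 0.012913 = -5674 kJ/mol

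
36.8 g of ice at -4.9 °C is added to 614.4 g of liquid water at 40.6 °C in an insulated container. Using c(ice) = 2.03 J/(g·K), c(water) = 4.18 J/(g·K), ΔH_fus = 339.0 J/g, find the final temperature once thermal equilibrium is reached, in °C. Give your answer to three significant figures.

T_f = 33.6 °C

Heat to bring ice to 0 °C and melt it: q₁ = 36.8×2.03×4.9 + 36.8×339.0 = 12841 J
Heat the water can supply cooling to 0 °C: 614.4×4.18×40.6 = 104269 J > q₁, so all ice melts.
Energy balance: 614.4×4.18×(40.6 − T) = 12841 + 36.8×4.18×(T − 0)
2568.192(40.6 − T) = 12841 + 153.824 T
104269 − 12841 = 2722.016 T
T = 91428 / 2722.016 = 33.59 °C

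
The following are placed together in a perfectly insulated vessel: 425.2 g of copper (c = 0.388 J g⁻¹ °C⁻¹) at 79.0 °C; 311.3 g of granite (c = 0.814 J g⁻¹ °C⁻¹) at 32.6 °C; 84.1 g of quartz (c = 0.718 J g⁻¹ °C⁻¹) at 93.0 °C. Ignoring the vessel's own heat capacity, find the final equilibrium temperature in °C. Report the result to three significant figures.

Σ mᵢcᵢ(T − Tᵢ) = 0  ⇒  T = Σ mᵢcᵢTᵢ / Σ mᵢcᵢ
Σ mᵢcᵢ = 425.2×0.388 + 311.3×0.814 + 84.1×0.718 = 478.7596
Σ mᵢcᵢTᵢ = 164.9776×79.0 + 253.3982×32.6 + 60.3838×93.0 = 26910
T = 26910 / 478.7596 = 56.21 °C

T_f = 56.2 °C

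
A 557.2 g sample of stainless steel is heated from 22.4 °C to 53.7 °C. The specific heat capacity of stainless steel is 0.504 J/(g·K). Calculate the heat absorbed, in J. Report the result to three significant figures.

q = 8790 J

q = m c ΔT = 557.2 × 0.504 × (53.7 − 22.4)
q = 557.2 × 0.504 × 31.3 = 8790 J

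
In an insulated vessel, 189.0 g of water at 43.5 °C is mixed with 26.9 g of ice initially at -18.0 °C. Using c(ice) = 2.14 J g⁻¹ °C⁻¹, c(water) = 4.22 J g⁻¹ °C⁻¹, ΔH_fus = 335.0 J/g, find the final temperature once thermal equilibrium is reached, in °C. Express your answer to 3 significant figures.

T_f = 27.1 °C

Heat to bring ice to 0 °C and melt it: q₁ = 26.9×2.14×18.0 + 26.9×335.0 = 10048 J
Heat the water can supply cooling to 0 °C: 189.0×4.22×43.5 = 34694.7 J > q₁, so all ice melts.
Energy balance: 189.0×4.22×(43.5 − T) = 10048 + 26.9×4.22×(T − 0)
797.58(43.5 − T) = 10048 + 113.518 T
34694.7 − 10048 = 911.098 T
T = 24646.7 / 911.098 = 27.05 °C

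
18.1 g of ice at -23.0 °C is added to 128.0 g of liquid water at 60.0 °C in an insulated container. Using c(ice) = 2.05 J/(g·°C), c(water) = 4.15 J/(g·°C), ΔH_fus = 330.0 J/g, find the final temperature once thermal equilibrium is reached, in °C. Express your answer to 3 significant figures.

T_f = 41.3 °C

Heat to bring ice to 0 °C and melt it: q₁ = 18.1×2.05×23.0 + 18.1×330.0 = 6826.4 J
Heat the water can supply cooling to 0 °C: 128.0×4.15×60.0 = 31872.0 J > q₁, so all ice melts.
Energy balance: 128.0×4.15×(60.0 − T) = 6826.4 + 18.1×4.15×(T − 0)
531.2(60.0 − T) = 6826.4 + 75.115 T
31872.0 − 6826.4 = 606.315 T
T = 25045.6 / 606.315 = 41.31 °C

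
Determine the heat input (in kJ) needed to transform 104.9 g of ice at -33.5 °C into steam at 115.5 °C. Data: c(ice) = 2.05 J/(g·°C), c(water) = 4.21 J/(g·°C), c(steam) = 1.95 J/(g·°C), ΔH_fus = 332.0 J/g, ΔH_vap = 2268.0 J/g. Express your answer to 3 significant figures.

q1 (heat ice -33.5→0.0 °C): 104.9 × 2.05 × 33.5 = 7204 J
q2 (melt at 0 °C): 104.9 × 332.0 = 34827 J
q3 (heat water 0.0→100.0 °C): 104.9 × 4.21 × 100.0 = 44163 J
q4 (vaporize at 100 °C): 104.9 × 2268.0 = 237913 J
q5 (heat steam 100.0→115.5 °C): 104.9 × 1.95 × 15.5 = 3171 J
Total: 7204 + 34827 + 44163 + 237913 + 3171 = 327278 J = 327 kJ

q = 327 kJ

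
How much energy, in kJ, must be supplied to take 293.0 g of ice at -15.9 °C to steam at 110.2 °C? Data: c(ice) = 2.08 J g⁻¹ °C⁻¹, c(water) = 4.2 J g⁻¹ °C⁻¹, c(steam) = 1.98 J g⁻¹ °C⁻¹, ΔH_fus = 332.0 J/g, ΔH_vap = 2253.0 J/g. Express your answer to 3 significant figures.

q1 (heat ice -15.9→0.0 °C): 293.0 × 2.08 × 15.9 = 9690 J
q2 (melt at 0 °C): 293.0 × 332.0 = 97276 J
q3 (heat water 0.0→100.0 °C): 293.0 × 4.2 × 100.0 = 123060 J
q4 (vaporize at 100 °C): 293.0 × 2253.0 = 660129 J
q5 (heat steam 100.0→110.2 °C): 293.0 × 1.98 × 10.2 = 5917 J
Total: 9690 + 97276 + 123060 + 660129 + 5917 = 896072 J = 896 kJ

q = 896 kJ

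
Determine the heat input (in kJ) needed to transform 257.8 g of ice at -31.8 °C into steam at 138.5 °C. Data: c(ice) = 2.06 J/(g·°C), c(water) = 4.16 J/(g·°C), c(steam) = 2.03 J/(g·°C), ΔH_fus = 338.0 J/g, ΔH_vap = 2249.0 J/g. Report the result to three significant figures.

q1 (heat ice -31.8→0.0 °C): 257.8 × 2.06 × 31.8 = 16888 J
q2 (melt at 0 °C): 257.8 × 338.0 = 87136 J
q3 (heat water 0.0→100.0 °C): 257.8 × 4.16 × 100.0 = 107245 J
q4 (vaporize at 100 °C): 257.8 × 2249.0 = 579792 J
q5 (heat steam 100.0→138.5 °C): 257.8 × 2.03 × 38.5 = 20148 J
Total: 16888 + 87136 + 107245 + 579792 + 20148 = 811209 J = 811 kJ

q = 811 kJ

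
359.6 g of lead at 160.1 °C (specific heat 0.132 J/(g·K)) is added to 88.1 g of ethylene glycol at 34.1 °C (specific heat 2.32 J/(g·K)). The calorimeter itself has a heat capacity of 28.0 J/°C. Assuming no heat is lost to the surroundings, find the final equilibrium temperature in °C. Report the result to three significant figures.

T_f = 55.5 °C

Heat lost by lead = heat gained by ethylene glycol + calorimeter.
(359.6)(0.132)(160.1 − T) = [(88.1)(2.32) + 28.0](T − 34.1)
47.4672 (160.1 − T) = 232.392 (T − 34.1)
7599.5 − 47.4672 T = 232.392 T − 7924.6
15524.1 = 279.8592 T
T = 55.47 °C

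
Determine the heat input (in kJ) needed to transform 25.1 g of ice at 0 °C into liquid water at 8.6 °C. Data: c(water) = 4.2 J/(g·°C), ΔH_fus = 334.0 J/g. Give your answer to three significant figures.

q1 (melt at 0 °C): 25.1 × 334.0 = 8383 J
q2 (heat water 0.0→8.6 °C): 25.1 × 4.2 × 8.6 = 907 J
Total: 8383 + 907 = 9290 J = 9.29 kJ

q = 9.29 kJ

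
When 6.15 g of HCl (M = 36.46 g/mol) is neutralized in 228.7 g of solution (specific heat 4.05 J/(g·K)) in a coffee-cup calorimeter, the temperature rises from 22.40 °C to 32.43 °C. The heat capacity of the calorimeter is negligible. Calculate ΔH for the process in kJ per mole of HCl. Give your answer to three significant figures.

ΔH = -55.1 kJ/mol

|ΔT| = |32.43 − 22.40| = 10.03 °C
|q_surr| = (228.7 × 4.05) × 10.03 = 926.235 × 10.03 = 9290 J
n(HCl) = 6.15 / 36.46 = 0.1687 mol
Temperature rose, so q_rxn = −|q_surr| = -9.290 kJ
ΔH = q_rxn / n = -55.07 kJ/mol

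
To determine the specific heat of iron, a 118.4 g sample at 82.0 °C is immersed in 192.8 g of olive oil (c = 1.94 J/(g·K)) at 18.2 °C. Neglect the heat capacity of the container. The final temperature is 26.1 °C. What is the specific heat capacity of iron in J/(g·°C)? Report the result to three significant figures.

c = 0.446 J/(g·°C)

q_gained = (192.8 × 1.94) × (26.1 − 18.2) = 2955 J
q_lost = 118.4 × c × (82.0 − 26.1) = 6618.56 c
Set equal: c = 2955 / 6618.56 = 0.446 J/(g·°C)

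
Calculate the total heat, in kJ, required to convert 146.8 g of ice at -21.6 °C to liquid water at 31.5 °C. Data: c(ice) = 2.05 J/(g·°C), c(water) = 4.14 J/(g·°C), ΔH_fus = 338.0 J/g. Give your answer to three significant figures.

q1 (heat ice -21.6→0.0 °C): 146.8 × 2.05 × 21.6 = 6500 J
q2 (melt at 0 °C): 146.8 × 338.0 = 49618 J
q3 (heat water 0.0→31.5 °C): 146.8 × 4.14 × 31.5 = 19144 J
Total: 6500 + 49618 + 19144 = 75262 J = 75.3 kJ

q = 75.3 kJ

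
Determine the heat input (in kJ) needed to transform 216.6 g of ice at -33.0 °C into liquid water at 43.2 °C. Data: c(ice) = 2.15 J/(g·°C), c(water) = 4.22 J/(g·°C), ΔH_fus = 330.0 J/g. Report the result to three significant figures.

q1 (heat ice -33.0→0.0 °C): 216.6 × 2.15 × 33.0 = 15368 J
q2 (melt at 0 °C): 216.6 × 330.0 = 71478 J
q3 (heat water 0.0→43.2 °C): 216.6 × 4.22 × 43.2 = 39487 J
Total: 15368 + 71478 + 39487 = 126333 J = 126 kJ

q = 126 kJ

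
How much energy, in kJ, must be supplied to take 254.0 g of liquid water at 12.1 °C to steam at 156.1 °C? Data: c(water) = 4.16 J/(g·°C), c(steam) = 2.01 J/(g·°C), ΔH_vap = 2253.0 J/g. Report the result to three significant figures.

q1 (heat water 12.1→100.0 °C): 254.0 × 4.16 × 87.9 = 92879 J
q2 (vaporize at 100 °C): 254.0 × 2253.0 = 572262 J
q3 (heat steam 100.0→156.1 °C): 254.0 × 2.01 × 56.1 = 28641 J
Total: 92879 + 572262 + 28641 = 693782 J = 694 kJ

q = 694 kJ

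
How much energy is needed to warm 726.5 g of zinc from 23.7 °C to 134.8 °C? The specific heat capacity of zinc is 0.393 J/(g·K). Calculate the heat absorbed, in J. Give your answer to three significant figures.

q = m c ΔT = 726.5 × 0.393 × (134.8 − 23.7)
q = 726.5 × 0.393 × 111.1 = 31720 J

q = 31700 J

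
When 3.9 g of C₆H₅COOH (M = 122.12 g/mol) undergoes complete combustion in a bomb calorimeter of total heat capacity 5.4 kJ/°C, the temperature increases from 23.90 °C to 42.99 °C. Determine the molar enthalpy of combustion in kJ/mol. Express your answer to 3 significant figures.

ΔH = -3230 kJ/mol

ΔT = 42.99 − 23.90 = 19.09 °C
q_cal = C_cal × ΔT = 5.4 × 19.09 = 103.086 kJ
n = 3.9 / 122.12 = 0.03194 mol
q_rxn = −q_cal = -103.086 kJ
ΔH = -103.086 / 0.03194 = -3227 kJ/mol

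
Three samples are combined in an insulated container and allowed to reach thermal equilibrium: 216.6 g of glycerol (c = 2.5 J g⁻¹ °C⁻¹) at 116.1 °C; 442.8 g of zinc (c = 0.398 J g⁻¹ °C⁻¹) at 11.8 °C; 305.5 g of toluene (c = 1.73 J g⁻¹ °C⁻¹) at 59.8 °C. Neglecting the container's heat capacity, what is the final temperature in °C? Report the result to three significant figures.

Σ mᵢcᵢ(T − Tᵢ) = 0  ⇒  T = Σ mᵢcᵢTᵢ / Σ mᵢcᵢ
Σ mᵢcᵢ = 216.6×2.5 + 442.8×0.398 + 305.5×1.73 = 1246.2494
Σ mᵢcᵢTᵢ = 541.5×116.1 + 176.2344×11.8 + 528.515×59.8 = 96553
T = 96553 / 1246.2494 = 77.47 °C

T_f = 77.5 °C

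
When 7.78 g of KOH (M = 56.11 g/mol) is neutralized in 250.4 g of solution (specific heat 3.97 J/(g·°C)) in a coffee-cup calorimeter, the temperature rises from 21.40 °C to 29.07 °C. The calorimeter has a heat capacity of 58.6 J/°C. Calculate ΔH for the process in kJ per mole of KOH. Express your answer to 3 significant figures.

|ΔT| = |29.07 − 21.40| = 7.67 °C
|q_surr| = (250.4 × 3.97 + 58.6) × 7.67 = 1052.688 × 7.67 = 8074 J
n(KOH) = 7.78 / 56.11 = 0.1387 mol
Temperature rose, so q_rxn = −|q_surr| = -8.074 kJ
ΔH = q_rxn / n = -58.21 kJ/mol

ΔH = -58.2 kJ/mol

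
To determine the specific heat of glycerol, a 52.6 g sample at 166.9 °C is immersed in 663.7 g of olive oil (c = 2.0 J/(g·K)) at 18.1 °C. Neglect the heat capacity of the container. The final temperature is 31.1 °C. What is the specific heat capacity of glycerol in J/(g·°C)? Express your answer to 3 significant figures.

c = 2.42 J/(g·°C)

q_gained = (663.7 × 2.0) × (31.1 − 18.1) = 17260 J
q_lost = 52.6 × c × (166.9 − 31.1) = 7143.08 c
Set equal: c = 17260 / 7143.08 = 2.42 J/(g·°C)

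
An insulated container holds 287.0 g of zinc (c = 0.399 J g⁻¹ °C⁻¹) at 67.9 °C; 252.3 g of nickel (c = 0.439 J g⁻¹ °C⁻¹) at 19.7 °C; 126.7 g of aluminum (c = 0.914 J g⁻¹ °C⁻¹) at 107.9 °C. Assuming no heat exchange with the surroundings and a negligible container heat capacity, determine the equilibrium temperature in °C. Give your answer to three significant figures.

Σ mᵢcᵢ(T − Tᵢ) = 0  ⇒  T = Σ mᵢcᵢTᵢ / Σ mᵢcᵢ
Σ mᵢcᵢ = 287.0×0.399 + 252.3×0.439 + 126.7×0.914 = 341.0765
Σ mᵢcᵢTᵢ = 114.513×67.9 + 110.7597×19.7 + 115.8038×107.9 = 22453
T = 22453 / 341.0765 = 65.83 °C

T_f = 65.8 °C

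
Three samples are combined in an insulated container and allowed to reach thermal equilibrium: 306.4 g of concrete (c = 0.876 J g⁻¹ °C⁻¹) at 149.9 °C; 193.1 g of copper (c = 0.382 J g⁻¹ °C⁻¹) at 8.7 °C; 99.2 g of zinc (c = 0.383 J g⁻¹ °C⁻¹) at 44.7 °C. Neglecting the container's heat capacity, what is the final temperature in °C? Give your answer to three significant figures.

Σ mᵢcᵢ(T − Tᵢ) = 0  ⇒  T = Σ mᵢcᵢTᵢ / Σ mᵢcᵢ
Σ mᵢcᵢ = 306.4×0.876 + 193.1×0.382 + 99.2×0.383 = 380.1642
Σ mᵢcᵢTᵢ = 268.4064×149.9 + 73.7642×8.7 + 37.9936×44.7 = 42574
T = 42574 / 380.1642 = 112.0 °C

T_f = 112 °C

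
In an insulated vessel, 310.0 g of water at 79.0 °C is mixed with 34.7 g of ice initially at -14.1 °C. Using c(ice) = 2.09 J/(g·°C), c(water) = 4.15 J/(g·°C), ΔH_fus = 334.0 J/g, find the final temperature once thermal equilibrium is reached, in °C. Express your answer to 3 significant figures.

T_f = 62.2 °C

Heat to bring ice to 0 °C and melt it: q₁ = 34.7×2.09×14.1 + 34.7×334.0 = 12612 J
Heat the water can supply cooling to 0 °C: 310.0×4.15×79.0 = 101634 J > q₁, so all ice melts.
Energy balance: 310.0×4.15×(79.0 − T) = 12612 + 34.7×4.15×(T − 0)
1286.5(79.0 − T) = 12612 + 144.005 T
101634 − 12612 = 1430.505 T
T = 89022 / 1430.505 = 62.23 °C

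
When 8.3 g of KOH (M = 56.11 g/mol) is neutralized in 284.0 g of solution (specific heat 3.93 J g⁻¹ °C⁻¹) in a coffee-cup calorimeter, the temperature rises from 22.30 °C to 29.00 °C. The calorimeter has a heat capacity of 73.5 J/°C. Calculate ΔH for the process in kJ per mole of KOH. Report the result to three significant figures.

|ΔT| = |29.00 − 22.30| = 6.70 °C
|q_surr| = (284.0 × 3.93 + 73.5) × 6.70 = 1189.62 × 6.70 = 7970 J
n(KOH) = 8.3 / 56.11 = 0.1479 mol
Temperature rose, so q_rxn = −|q_surr| = -7.970 kJ
ΔH = q_rxn / n = -53.89 kJ/mol

ΔH = -53.9 kJ/mol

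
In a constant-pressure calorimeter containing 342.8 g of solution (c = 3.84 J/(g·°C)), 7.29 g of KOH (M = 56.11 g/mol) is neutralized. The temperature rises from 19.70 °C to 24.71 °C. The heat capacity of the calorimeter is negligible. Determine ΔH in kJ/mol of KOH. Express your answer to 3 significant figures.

|ΔT| = |24.71 − 19.70| = 5.01 °C
|q_surr| = (342.8 × 3.84) × 5.01 = 1316.352 × 5.01 = 6595 J
n(KOH) = 7.29 / 56.11 = 0.1299 mol
Temperature rose, so q_rxn = −|q_surr| = -6.595 kJ
ΔH = q_rxn / n = -50.77 kJ/mol

ΔH = -50.8 kJ/mol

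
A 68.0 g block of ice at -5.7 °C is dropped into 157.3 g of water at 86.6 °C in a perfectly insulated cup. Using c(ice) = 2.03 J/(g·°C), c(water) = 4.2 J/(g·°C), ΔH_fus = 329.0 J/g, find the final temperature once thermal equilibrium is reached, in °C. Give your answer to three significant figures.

T_f = 36.0 °C

Heat to bring ice to 0 °C and melt it: q₁ = 68.0×2.03×5.7 + 68.0×329.0 = 23159 J
Heat the water can supply cooling to 0 °C: 157.3×4.2×86.6 = 57213.2 J > q₁, so all ice melts.
Energy balance: 157.3×4.2×(86.6 − T) = 23159 + 68.0×4.2×(T − 0)
660.66(86.6 − T) = 23159 + 285.6 T
57213.2 − 23159 = 946.26 T
T = 34054.2 / 946.26 = 35.99 °C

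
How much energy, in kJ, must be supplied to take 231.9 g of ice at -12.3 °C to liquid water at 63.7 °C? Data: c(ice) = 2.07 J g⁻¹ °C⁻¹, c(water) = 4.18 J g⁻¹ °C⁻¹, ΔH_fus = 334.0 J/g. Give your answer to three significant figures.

q = 145 kJ

q1 (heat ice -12.3→0.0 °C): 231.9 × 2.07 × 12.3 = 5904 J
q2 (melt at 0 °C): 231.9 × 334.0 = 77455 J
q3 (heat water 0.0→63.7 °C): 231.9 × 4.18 × 63.7 = 61747 J
Total: 5904 + 77455 + 61747 = 145106 J = 145 kJ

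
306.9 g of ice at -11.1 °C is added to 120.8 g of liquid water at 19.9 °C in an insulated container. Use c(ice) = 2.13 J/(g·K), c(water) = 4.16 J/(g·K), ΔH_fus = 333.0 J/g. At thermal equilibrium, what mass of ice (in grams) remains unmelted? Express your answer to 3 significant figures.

m_ice remaining = 299 g

Heat to warm all ice to 0 °C: 306.9×2.13×11.1 = 7256.0 J
Heat released by water cooling to 0 °C: 120.8×4.16×19.9 = 10000 J
10000 J < 7256.0 + 306.9×333.0 = 109453.7 J, so not all ice melts; final T = 0 °C.
Heat left for melting: 10000 − 7256.0 = 2744.0 J
Mass melted = 2744.0 / 333.0 = 8.240 g
Ice remaining = 306.9 − 8.240 = 298.660 g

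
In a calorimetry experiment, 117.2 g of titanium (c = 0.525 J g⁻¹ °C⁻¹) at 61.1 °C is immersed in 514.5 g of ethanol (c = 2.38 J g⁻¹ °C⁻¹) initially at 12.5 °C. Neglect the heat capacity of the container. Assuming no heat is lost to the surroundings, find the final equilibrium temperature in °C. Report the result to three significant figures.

Heat lost by titanium = heat gained by ethanol.
(117.2)(0.525)(61.1 − T) = (514.5)(2.38)(T − 12.5)
61.53 (61.1 − T) = 1224.51 (T − 12.5)
3759.5 − 61.53 T = 1224.51 T − 15306
19065.5 = 1286.04 T
T = 14.82 °C

T_f = 14.8 °C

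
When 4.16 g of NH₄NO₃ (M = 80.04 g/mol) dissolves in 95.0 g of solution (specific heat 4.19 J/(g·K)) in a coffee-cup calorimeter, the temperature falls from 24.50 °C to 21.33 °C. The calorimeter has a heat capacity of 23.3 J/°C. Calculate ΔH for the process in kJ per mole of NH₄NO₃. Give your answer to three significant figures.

ΔH = 25.7 kJ/mol

|ΔT| = |21.33 − 24.50| = 3.17 °C
|q_surr| = (95.0 × 4.19 + 23.3) × 3.17 = 421.35 × 3.17 = 1336 J
n(NH₄NO₃) = 4.16 / 80.04 = 0.05197 mol
Temperature fell, so q_rxn = +|q_surr| = 1.336 kJ
ΔH = q_rxn / n = 25.71 kJ/mol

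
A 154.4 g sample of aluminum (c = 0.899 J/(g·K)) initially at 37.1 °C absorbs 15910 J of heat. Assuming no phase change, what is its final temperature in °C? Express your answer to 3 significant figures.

T_f = 152 °C

ΔT = q / (m c) = 15910 / (154.4 × 0.899) = 114.6 °C
T_f = 37.1 + 114.6 = 151.7 °C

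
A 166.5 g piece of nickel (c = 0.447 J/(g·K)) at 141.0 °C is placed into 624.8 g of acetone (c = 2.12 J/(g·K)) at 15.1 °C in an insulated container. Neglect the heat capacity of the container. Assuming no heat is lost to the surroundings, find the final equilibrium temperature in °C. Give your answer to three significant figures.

T_f = 21.8 °C

Heat lost by nickel = heat gained by acetone.
(166.5)(0.447)(141.0 − T) = (624.8)(2.12)(T − 15.1)
74.4255 (141.0 − T) = 1324.576 (T − 15.1)
10494 − 74.4255 T = 1324.576 T − 20001
30495 = 1399.0015 T
T = 21.80 °C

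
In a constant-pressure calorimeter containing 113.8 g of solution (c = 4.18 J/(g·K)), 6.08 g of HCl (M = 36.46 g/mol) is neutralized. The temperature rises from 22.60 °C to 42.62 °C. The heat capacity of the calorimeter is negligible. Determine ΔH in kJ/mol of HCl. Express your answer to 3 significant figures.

|ΔT| = |42.62 − 22.60| = 20.02 °C
|q_surr| = (113.8 × 4.18) × 20.02 = 475.684 × 20.02 = 9523 J
n(HCl) = 6.08 / 36.46 = 0.1668 mol
Temperature rose, so q_rxn = −|q_surr| = -9.523 kJ
ΔH = q_rxn / n = -57.09 kJ/mol

ΔH = -57.1 kJ/mol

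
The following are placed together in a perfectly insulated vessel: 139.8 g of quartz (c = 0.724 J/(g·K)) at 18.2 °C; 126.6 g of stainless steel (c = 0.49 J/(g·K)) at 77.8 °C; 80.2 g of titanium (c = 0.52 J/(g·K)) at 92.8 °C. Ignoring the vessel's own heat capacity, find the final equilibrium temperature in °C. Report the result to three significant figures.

Σ mᵢcᵢ(T − Tᵢ) = 0  ⇒  T = Σ mᵢcᵢTᵢ / Σ mᵢcᵢ
Σ mᵢcᵢ = 139.8×0.724 + 126.6×0.49 + 80.2×0.52 = 204.9532
Σ mᵢcᵢTᵢ = 101.2152×18.2 + 62.034×77.8 + 41.704×92.8 = 10538
T = 10538 / 204.9532 = 51.42 °C

T_f = 51.4 °C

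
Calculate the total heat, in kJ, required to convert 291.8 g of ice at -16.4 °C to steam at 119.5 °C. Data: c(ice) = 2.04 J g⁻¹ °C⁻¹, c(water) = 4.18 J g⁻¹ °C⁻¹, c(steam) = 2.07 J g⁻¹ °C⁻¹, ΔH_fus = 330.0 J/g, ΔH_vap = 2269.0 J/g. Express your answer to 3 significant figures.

q = 902 kJ

q1 (heat ice -16.4→0.0 °C): 291.8 × 2.04 × 16.4 = 9762 J
q2 (melt at 0 °C): 291.8 × 330.0 = 96294 J
q3 (heat water 0.0→100.0 °C): 291.8 × 4.18 × 100.0 = 121972 J
q4 (vaporize at 100 °C): 291.8 × 2269.0 = 662094 J
q5 (heat steam 100.0→119.5 °C): 291.8 × 2.07 × 19.5 = 11779 J
Total: 9762 + 96294 + 121972 + 662094 + 11779 = 901901 J = 902 kJ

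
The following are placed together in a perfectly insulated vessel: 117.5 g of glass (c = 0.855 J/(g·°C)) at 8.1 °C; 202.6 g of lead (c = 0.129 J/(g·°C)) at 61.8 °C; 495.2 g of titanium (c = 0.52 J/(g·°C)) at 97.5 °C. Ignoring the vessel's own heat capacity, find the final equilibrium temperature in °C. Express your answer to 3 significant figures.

T_f = 71.7 °C

Σ mᵢcᵢ(T − Tᵢ) = 0  ⇒  T = Σ mᵢcᵢTᵢ / Σ mᵢcᵢ
Σ mᵢcᵢ = 117.5×0.855 + 202.6×0.129 + 495.2×0.52 = 384.1019
Σ mᵢcᵢTᵢ = 100.4625×8.1 + 26.1354×61.8 + 257.504×97.5 = 27536
T = 27536 / 384.1019 = 71.69 °C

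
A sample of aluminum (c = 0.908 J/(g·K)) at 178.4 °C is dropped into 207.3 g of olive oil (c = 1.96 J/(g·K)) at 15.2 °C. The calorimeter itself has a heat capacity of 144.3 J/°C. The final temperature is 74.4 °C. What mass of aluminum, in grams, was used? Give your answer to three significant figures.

m = 345 g

q_gained = (207.3 × 1.96 + 144.3) × (74.4 − 15.2) = 32600 J
q_lost = m × 0.908 × (178.4 − 74.4) = 94.432 m
m = 32600 / 94.432 = 345 g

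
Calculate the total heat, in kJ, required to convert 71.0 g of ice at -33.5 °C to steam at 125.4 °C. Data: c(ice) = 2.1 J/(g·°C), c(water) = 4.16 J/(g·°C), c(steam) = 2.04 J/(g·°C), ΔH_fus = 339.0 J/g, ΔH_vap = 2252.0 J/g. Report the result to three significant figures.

q = 222 kJ

q1 (heat ice -33.5→0.0 °C): 71.0 × 2.1 × 33.5 = 4995 J
q2 (melt at 0 °C): 71.0 × 339.0 = 24069 J
q3 (heat water 0.0→100.0 °C): 71.0 × 4.16 × 100.0 = 29536 J
q4 (vaporize at 100 °C): 71.0 × 2252.0 = 159892 J
q5 (heat steam 100.0→125.4 °C): 71.0 × 2.04 × 25.4 = 3679 J
Total: 4995 + 24069 + 29536 + 159892 + 3679 = 222171 J = 222 kJ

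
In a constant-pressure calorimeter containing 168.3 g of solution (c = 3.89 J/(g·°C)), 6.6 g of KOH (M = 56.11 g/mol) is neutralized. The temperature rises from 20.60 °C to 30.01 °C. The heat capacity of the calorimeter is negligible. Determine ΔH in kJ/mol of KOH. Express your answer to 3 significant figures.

ΔH = -52.4 kJ/mol

|ΔT| = |30.01 − 20.60| = 9.41 °C
|q_surr| = (168.3 × 3.89) × 9.41 = 654.687 × 9.41 = 6161 J
n(KOH) = 6.6 / 56.11 = 0.1176 mol
Temperature rose, so q_rxn = −|q_surr| = -6.161 kJ
ΔH = q_rxn / n = -52.39 kJ/mol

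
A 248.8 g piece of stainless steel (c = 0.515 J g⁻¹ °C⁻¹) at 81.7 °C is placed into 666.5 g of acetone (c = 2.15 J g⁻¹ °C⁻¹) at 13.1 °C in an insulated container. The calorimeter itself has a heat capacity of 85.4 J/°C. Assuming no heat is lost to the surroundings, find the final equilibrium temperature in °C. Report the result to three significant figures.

Heat lost by stainless steel = heat gained by acetone + calorimeter.
(248.8)(0.515)(81.7 − T) = [(666.5)(2.15) + 85.4](T − 13.1)
128.132 (81.7 − T) = 1518.375 (T − 13.1)
10468 − 128.132 T = 1518.375 T − 19891
30359 = 1646.507 T
T = 18.44 °C

T_f = 18.4 °C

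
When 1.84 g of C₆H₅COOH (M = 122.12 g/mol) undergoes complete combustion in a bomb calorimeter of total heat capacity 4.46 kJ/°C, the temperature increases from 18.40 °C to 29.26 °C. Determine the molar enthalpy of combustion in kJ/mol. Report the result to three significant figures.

ΔH = -3210 kJ/mol

ΔT = 29.26 − 18.40 = 10.86 °C
q_cal = C_cal × ΔT = 4.46 × 10.86 = 48.4356 kJ
n = 1.84 / 122.12 = 0.01507 mol
q_rxn = −q_cal = -48.4356 kJ
ΔH = -48.4356 / 0.01507 = -3214 kJ/mol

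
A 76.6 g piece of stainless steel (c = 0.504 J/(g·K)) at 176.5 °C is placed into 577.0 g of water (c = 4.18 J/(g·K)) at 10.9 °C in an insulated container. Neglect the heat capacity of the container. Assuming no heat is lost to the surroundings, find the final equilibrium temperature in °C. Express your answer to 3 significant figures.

T_f = 13.5 °C

Heat lost by stainless steel = heat gained by water.
(76.6)(0.504)(176.5 − T) = (577.0)(4.18)(T − 10.9)
38.6064 (176.5 − T) = 2411.86 (T − 10.9)
6814.0 − 38.6064 T = 2411.86 T − 26289
33103.0 = 2450.4664 T
T = 13.51 °C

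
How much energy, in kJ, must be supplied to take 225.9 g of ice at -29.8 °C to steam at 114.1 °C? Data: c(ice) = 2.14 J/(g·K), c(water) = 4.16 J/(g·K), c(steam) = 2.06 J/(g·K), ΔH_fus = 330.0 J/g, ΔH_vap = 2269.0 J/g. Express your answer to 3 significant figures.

q1 (heat ice -29.8→0.0 °C): 225.9 × 2.14 × 29.8 = 14406 J
q2 (melt at 0 °C): 225.9 × 330.0 = 74547 J
q3 (heat water 0.0→100.0 °C): 225.9 × 4.16 × 100.0 = 93974 J
q4 (vaporize at 100 °C): 225.9 × 2269.0 = 512567 J
q5 (heat steam 100.0→114.1 °C): 225.9 × 2.06 × 14.1 = 6561 J
Total: 14406 + 74547 + 93974 + 512567 + 6561 = 702055 J = 702 kJ

q = 702 kJ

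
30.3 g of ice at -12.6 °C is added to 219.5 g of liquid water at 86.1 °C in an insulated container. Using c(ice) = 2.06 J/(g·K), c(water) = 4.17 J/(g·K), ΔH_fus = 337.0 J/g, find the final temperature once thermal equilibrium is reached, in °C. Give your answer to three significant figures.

Heat to bring ice to 0 °C and melt it: q₁ = 30.3×2.06×12.6 + 30.3×337.0 = 10998 J
Heat the water can supply cooling to 0 °C: 219.5×4.17×86.1 = 78808.6 J > q₁, so all ice melts.
Energy balance: 219.5×4.17×(86.1 − T) = 10998 + 30.3×4.17×(T − 0)
915.315(86.1 − T) = 10998 + 126.351 T
78808.6 − 10998 = 1041.666 T
T = 67810.6 / 1041.666 = 65.10 °C

T_f = 65.1 °C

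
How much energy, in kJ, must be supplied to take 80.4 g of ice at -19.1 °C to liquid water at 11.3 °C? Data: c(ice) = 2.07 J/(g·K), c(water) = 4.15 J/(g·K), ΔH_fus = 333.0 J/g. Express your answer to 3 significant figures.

q1 (heat ice -19.1→0.0 °C): 80.4 × 2.07 × 19.1 = 3179 J
q2 (melt at 0 °C): 80.4 × 333.0 = 26773 J
q3 (heat water 0.0→11.3 °C): 80.4 × 4.15 × 11.3 = 3770 J
Total: 3179 + 26773 + 3770 = 33722 J = 33.7 kJ

q = 33.7 kJ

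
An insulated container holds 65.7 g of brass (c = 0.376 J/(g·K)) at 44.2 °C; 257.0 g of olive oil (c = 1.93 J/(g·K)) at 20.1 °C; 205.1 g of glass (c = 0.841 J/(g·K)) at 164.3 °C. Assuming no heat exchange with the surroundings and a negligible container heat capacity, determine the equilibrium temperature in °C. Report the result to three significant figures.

Σ mᵢcᵢ(T − Tᵢ) = 0  ⇒  T = Σ mᵢcᵢTᵢ / Σ mᵢcᵢ
Σ mᵢcᵢ = 65.7×0.376 + 257.0×1.93 + 205.1×0.841 = 693.2023
Σ mᵢcᵢTᵢ = 24.7032×44.2 + 496.01×20.1 + 172.4891×164.3 = 39402
T = 39402 / 693.2023 = 56.84 °C

T_f = 56.8 °C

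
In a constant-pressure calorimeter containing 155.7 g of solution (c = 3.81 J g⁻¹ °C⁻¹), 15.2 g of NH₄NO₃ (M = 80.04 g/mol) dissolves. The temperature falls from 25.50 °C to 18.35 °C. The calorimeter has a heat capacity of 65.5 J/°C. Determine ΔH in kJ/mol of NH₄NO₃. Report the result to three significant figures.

|ΔT| = |18.35 − 25.50| = 7.15 °C
|q_surr| = (155.7 × 3.81 + 65.5) × 7.15 = 658.717 × 7.15 = 4710 J
n(NH₄NO₃) = 15.2 / 80.04 = 0.1899 mol
Temperature fell, so q_rxn = +|q_surr| = 4.710 kJ
ΔH = q_rxn / n = 24.80 kJ/mol

ΔH = 24.8 kJ/mol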